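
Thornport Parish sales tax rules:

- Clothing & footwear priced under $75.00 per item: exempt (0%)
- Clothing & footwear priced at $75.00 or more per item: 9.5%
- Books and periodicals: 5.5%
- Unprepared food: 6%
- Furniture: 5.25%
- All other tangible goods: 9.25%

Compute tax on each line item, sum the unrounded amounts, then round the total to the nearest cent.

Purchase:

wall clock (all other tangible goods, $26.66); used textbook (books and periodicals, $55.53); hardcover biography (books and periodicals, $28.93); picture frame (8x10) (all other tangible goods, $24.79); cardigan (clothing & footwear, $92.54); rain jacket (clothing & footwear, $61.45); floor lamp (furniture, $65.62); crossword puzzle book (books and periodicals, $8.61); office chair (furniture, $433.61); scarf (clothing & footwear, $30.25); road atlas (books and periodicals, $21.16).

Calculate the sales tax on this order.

Wall clock $26.66: all other tangible goods → 9.25% → $2.46605
Used textbook $55.53: books and periodicals → 5.5% → $3.05415
Hardcover biography $28.93: books and periodicals → 5.5% → $1.59115
Picture frame (8x10) $24.79: all other tangible goods → 9.25% → $2.293075
Cardigan $92.54: clothing & footwear, $75.00 or more → 9.5% → $8.7913
Rain jacket $61.45: clothing & footwear, under $75.00 → 0% → $0.00
Floor lamp $65.62: furniture → 5.25% → $3.44505
Crossword puzzle book $8.61: books and periodicals → 5.5% → $0.47355
Office chair $433.61: furniture → 5.25% → $22.764525
Scarf $30.25: clothing & footwear, under $75.00 → 0% → $0.00
Road atlas $21.16: books and periodicals → 5.5% → $1.1638
Unrounded tax sum = $46.04265 → $46.04

$46.04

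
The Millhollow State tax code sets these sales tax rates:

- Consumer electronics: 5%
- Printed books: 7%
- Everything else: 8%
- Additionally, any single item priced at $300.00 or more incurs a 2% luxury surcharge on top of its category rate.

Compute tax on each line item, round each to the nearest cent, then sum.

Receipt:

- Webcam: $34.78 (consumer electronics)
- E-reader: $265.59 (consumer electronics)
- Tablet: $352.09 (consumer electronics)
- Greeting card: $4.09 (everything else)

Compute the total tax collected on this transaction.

$40.00

Webcam $34.78: consumer electronics → 5% → $1.74
E-reader $265.59: consumer electronics → 5% → $13.28
Tablet $352.09: consumer electronics → 5% + 2% surcharge = 7% → $24.65
Greeting card $4.09: everything else → 8% → $0.33
Total tax = $1.74 + $13.28 + $24.65 + $0.33 = $40.00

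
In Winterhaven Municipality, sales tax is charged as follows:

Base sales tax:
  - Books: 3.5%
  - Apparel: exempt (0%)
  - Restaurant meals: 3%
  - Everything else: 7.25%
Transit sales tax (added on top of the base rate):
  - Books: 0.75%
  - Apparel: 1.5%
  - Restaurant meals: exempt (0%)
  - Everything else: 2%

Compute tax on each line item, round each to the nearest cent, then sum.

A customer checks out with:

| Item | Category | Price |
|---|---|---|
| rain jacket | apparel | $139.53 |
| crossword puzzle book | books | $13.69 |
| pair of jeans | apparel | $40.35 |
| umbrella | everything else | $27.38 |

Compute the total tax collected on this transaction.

Rain jacket $139.53: apparel → 0% + 1.5% transit = 1.5% → $2.09
Crossword puzzle book $13.69: books → 3.5% + 0.75% transit = 4.25% → $0.58
Pair of jeans $40.35: apparel → 0% + 1.5% transit = 1.5% → $0.61
Umbrella $27.38: everything else → 7.25% + 2% transit = 9.25% → $2.53
Total tax = $2.09 + $0.58 + $0.61 + $2.53 = $5.81

$5.81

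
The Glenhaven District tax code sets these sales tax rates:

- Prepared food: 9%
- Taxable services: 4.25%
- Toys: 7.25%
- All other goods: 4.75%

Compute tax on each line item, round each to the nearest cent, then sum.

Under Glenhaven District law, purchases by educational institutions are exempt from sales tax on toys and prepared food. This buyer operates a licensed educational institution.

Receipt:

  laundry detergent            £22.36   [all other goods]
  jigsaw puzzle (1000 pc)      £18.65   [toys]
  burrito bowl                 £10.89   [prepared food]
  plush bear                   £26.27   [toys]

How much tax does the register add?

Laundry detergent £22.36: all other goods → 4.75% → £1.06
Jigsaw puzzle (1000 pc) £18.65: toys, buyer-exempt → 0% → £0.00
Burrito bowl £10.89: prepared food, buyer-exempt → 0% → £0.00
Plush bear £26.27: toys, buyer-exempt → 0% → £0.00
Total tax = £1.06

£1.06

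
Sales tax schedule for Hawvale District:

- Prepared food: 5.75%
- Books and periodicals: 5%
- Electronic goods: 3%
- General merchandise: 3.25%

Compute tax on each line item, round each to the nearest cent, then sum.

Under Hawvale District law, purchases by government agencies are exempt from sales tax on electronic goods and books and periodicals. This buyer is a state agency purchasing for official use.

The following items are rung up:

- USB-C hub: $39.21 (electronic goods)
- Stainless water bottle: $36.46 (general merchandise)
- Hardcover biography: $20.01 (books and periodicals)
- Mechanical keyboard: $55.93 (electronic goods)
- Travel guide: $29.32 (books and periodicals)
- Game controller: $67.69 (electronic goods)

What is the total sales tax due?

USB-C hub $39.21: electronic goods, buyer-exempt → 0% → $0.00
Stainless water bottle $36.46: general merchandise → 3.25% → $1.18
Hardcover biography $20.01: books and periodicals, buyer-exempt → 0% → $0.00
Mechanical keyboard $55.93: electronic goods, buyer-exempt → 0% → $0.00
Travel guide $29.32: books and periodicals, buyer-exempt → 0% → $0.00
Game controller $67.69: electronic goods, buyer-exempt → 0% → $0.00
Total tax = $1.18

$1.18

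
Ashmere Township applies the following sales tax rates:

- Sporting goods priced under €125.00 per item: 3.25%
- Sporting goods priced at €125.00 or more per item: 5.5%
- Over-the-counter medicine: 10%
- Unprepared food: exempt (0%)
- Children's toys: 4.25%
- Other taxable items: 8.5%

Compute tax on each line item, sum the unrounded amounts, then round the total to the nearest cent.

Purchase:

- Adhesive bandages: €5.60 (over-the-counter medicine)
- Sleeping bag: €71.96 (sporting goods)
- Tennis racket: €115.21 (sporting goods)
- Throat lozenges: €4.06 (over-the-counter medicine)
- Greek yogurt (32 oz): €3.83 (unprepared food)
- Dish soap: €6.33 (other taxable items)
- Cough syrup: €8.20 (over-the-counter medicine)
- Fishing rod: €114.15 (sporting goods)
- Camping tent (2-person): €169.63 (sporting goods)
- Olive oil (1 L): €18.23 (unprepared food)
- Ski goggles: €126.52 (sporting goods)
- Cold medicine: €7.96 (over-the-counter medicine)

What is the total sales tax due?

Adhesive bandages €5.60: over-the-counter medicine → 10% → €0.56
Sleeping bag €71.96: sporting goods, under €125.00 → 3.25% → €2.3387
Tennis racket €115.21: sporting goods, under €125.00 → 3.25% → €3.744325
Throat lozenges €4.06: over-the-counter medicine → 10% → €0.406
Greek yogurt (32 oz) €3.83: unprepared food → 0% → €0.00
Dish soap €6.33: other taxable items → 8.5% → €0.53805
Cough syrup €8.20: over-the-counter medicine → 10% → €0.82
Fishing rod €114.15: sporting goods, under €125.00 → 3.25% → €3.709875
Camping tent (2-person) €169.63: sporting goods, €125.00 or more → 5.5% → €9.32965
Olive oil (1 L) €18.23: unprepared food → 0% → €0.00
Ski goggles €126.52: sporting goods, €125.00 or more → 5.5% → €6.9586
Cold medicine €7.96: over-the-counter medicine → 10% → €0.796
Unrounded tax sum = €29.2012 → €29.20

€29.20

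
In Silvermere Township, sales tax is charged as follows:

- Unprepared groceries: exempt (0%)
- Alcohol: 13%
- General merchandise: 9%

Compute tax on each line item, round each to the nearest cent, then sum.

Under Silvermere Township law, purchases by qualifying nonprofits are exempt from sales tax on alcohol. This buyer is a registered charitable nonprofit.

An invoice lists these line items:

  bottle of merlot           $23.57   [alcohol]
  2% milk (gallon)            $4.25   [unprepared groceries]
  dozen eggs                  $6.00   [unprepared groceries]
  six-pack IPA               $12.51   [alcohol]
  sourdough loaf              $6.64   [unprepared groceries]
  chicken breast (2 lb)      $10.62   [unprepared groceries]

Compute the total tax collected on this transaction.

$0.00

Bottle of merlot $23.57: alcohol, buyer-exempt → 0% → $0.00
2% milk (gallon) $4.25: unprepared groceries → 0% → $0.00
Dozen eggs $6.00: unprepared groceries → 0% → $0.00
Six-pack IPA $12.51: alcohol, buyer-exempt → 0% → $0.00
Sourdough loaf $6.64: unprepared groceries → 0% → $0.00
Chicken breast (2 lb) $10.62: unprepared groceries → 0% → $0.00
Total tax = $0.00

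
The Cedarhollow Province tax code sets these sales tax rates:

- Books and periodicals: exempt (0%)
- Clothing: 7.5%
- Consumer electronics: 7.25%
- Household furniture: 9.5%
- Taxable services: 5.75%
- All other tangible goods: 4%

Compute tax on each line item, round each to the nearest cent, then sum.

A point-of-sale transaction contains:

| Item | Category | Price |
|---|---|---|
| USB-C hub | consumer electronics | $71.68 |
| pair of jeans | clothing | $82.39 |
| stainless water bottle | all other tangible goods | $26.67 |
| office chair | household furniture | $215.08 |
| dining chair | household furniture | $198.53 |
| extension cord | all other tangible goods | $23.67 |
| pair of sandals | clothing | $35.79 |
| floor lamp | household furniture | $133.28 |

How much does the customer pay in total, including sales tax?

USB-C hub $71.68: consumer electronics → 7.25% → $5.20
Pair of jeans $82.39: clothing → 7.5% → $6.18
Stainless water bottle $26.67: all other tangible goods → 4% → $1.07
Office chair $215.08: household furniture → 9.5% → $20.43
Dining chair $198.53: household furniture → 9.5% → $18.86
Extension cord $23.67: all other tangible goods → 4% → $0.95
Pair of sandals $35.79: clothing → 7.5% → $2.68
Floor lamp $133.28: household furniture → 9.5% → $12.66
Subtotal = $787.09; tax = $68.03; total due = $855.12

$855.12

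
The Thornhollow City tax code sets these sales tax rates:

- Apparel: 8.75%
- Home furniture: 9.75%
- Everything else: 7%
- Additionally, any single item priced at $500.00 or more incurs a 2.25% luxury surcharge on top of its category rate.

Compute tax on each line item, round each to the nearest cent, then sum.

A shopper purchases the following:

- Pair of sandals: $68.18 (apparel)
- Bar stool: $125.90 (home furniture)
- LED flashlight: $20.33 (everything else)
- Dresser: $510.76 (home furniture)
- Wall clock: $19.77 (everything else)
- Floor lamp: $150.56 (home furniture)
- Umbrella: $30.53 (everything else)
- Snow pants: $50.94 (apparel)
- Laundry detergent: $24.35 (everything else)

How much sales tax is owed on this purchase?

Pair of sandals $68.18: apparel → 8.75% → $5.97
Bar stool $125.90: home furniture → 9.75% → $12.28
LED flashlight $20.33: everything else → 7% → $1.42
Dresser $510.76: home furniture → 9.75% + 2.25% surcharge = 12% → $61.29
Wall clock $19.77: everything else → 7% → $1.38
Floor lamp $150.56: home furniture → 9.75% → $14.68
Umbrella $30.53: everything else → 7% → $2.14
Snow pants $50.94: apparel → 8.75% → $4.46
Laundry detergent $24.35: everything else → 7% → $1.70
Total tax = $5.97 + $12.28 + $1.42 + $61.29 + $1.38 + $14.68 + $2.14 + $4.46 + $1.70 = $105.32

$105.32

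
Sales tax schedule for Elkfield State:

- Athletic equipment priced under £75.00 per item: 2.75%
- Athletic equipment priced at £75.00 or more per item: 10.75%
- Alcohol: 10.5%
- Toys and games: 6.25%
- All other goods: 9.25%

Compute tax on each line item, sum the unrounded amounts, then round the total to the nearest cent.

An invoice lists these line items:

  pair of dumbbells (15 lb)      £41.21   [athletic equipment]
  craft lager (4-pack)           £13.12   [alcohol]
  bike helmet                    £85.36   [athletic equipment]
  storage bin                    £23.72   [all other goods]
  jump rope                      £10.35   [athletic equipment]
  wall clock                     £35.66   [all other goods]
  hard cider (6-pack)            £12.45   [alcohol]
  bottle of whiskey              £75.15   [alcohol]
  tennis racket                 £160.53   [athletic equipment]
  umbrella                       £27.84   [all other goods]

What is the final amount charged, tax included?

£531.88

Pair of dumbbells (15 lb) £41.21: athletic equipment, under £75.00 → 2.75% → £1.133275
Craft lager (4-pack) £13.12: alcohol → 10.5% → £1.3776
Bike helmet £85.36: athletic equipment, £75.00 or more → 10.75% → £9.1762
Storage bin £23.72: all other goods → 9.25% → £2.1941
Jump rope £10.35: athletic equipment, under £75.00 → 2.75% → £0.284625
Wall clock £35.66: all other goods → 9.25% → £3.29855
Hard cider (6-pack) £12.45: alcohol → 10.5% → £1.30725
Bottle of whiskey £75.15: alcohol → 10.5% → £7.89075
Tennis racket £160.53: athletic equipment, £75.00 or more → 10.75% → £17.256975
Umbrella £27.84: all other goods → 9.25% → £2.5752
Subtotal = £485.39; unrounded tax = £46.494525 → £46.49; total due = £531.88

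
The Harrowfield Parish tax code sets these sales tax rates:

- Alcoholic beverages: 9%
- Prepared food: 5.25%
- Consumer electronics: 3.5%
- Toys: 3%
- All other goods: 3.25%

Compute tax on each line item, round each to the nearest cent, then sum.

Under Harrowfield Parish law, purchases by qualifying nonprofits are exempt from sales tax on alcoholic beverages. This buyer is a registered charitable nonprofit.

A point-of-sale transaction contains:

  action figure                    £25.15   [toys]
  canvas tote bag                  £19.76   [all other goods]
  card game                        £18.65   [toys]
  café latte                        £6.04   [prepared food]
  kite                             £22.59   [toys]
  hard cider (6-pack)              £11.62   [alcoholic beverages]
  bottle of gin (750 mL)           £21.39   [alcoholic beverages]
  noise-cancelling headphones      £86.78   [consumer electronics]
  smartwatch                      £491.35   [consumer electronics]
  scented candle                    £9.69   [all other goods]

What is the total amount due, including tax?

Action figure £25.15: toys → 3% → £0.75
Canvas tote bag £19.76: all other goods → 3.25% → £0.64
Card game £18.65: toys → 3% → £0.56
Café latte £6.04: prepared food → 5.25% → £0.32
Kite £22.59: toys → 3% → £0.68
Hard cider (6-pack) £11.62: alcoholic beverages, buyer-exempt → 0% → £0.00
Bottle of gin (750 mL) £21.39: alcoholic beverages, buyer-exempt → 0% → £0.00
Noise-cancelling headphones £86.78: consumer electronics → 3.5% → £3.04
Smartwatch £491.35: consumer electronics → 3.5% → £17.20
Scented candle £9.69: all other goods → 3.25% → £0.31
Subtotal = £713.02; tax = £23.50; total due = £736.52

£736.52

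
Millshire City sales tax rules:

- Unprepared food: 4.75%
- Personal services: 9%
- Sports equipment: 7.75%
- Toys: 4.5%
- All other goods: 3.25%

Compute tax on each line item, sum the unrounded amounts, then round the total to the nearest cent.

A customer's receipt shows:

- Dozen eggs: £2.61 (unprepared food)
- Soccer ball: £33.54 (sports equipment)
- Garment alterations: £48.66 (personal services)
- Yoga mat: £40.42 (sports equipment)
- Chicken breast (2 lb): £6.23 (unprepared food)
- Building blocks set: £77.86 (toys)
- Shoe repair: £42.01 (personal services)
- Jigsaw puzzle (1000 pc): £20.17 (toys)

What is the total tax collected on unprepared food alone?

£0.42

Dozen eggs £2.61: unprepared food → 4.75% → £0.123975
Chicken breast (2 lb) £6.23: unprepared food → 4.75% → £0.295925
Tax on unprepared food: unrounded sum = £0.4199 → £0.42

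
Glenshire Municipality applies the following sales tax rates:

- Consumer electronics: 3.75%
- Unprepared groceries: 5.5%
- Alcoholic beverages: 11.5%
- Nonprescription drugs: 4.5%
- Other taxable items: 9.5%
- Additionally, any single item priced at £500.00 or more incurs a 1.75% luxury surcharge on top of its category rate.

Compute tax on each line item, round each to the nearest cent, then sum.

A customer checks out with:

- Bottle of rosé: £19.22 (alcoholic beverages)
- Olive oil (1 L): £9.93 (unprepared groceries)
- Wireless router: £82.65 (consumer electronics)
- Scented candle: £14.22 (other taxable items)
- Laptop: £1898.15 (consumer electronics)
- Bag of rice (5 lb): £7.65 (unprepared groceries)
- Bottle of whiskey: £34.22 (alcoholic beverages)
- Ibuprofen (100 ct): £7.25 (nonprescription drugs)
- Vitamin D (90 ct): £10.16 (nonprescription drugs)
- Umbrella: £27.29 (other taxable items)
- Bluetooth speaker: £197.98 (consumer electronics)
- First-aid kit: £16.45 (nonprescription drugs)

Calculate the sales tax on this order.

Bottle of rosé £19.22: alcoholic beverages → 11.5% → £2.21
Olive oil (1 L) £9.93: unprepared groceries → 5.5% → £0.55
Wireless router £82.65: consumer electronics → 3.75% → £3.10
Scented candle £14.22: other taxable items → 9.5% → £1.35
Laptop £1898.15: consumer electronics → 3.75% + 1.75% surcharge = 5.5% → £104.40
Bag of rice (5 lb) £7.65: unprepared groceries → 5.5% → £0.42
Bottle of whiskey £34.22: alcoholic beverages → 11.5% → £3.94
Ibuprofen (100 ct) £7.25: nonprescription drugs → 4.5% → £0.33
Vitamin D (90 ct) £10.16: nonprescription drugs → 4.5% → £0.46
Umbrella £27.29: other taxable items → 9.5% → £2.59
Bluetooth speaker £197.98: consumer electronics → 3.75% → £7.42
First-aid kit £16.45: nonprescription drugs → 4.5% → £0.74
Total tax = £2.21 + £0.55 + £3.10 + £1.35 + £104.40 + £0.42 + £3.94 + £0.33 + £0.46 + £2.59 + £7.42 + £0.74 = £127.51

£127.51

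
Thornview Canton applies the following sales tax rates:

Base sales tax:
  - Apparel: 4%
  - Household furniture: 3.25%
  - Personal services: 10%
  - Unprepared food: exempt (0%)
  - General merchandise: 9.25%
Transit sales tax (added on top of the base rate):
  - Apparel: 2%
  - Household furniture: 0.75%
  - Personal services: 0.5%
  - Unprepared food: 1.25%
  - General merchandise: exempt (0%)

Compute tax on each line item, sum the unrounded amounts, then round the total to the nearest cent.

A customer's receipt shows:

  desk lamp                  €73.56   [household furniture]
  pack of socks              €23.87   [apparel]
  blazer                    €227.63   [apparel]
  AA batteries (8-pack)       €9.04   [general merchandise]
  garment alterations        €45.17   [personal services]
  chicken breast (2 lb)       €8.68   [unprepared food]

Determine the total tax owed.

Desk lamp €73.56: household furniture → 3.25% + 0.75% transit = 4% → €2.9424
Pack of socks €23.87: apparel → 4% + 2% transit = 6% → €1.4322
Blazer €227.63: apparel → 4% + 2% transit = 6% → €13.6578
AA batteries (8-pack) €9.04: general merchandise → 9.25% + 0% transit = 9.25% → €0.8362
Garment alterations €45.17: personal services → 10% + 0.5% transit = 10.5% → €4.74285
Chicken breast (2 lb) €8.68: unprepared food → 0% + 1.25% transit = 1.25% → €0.1085
Unrounded tax sum = €23.71995 → €23.72

€23.72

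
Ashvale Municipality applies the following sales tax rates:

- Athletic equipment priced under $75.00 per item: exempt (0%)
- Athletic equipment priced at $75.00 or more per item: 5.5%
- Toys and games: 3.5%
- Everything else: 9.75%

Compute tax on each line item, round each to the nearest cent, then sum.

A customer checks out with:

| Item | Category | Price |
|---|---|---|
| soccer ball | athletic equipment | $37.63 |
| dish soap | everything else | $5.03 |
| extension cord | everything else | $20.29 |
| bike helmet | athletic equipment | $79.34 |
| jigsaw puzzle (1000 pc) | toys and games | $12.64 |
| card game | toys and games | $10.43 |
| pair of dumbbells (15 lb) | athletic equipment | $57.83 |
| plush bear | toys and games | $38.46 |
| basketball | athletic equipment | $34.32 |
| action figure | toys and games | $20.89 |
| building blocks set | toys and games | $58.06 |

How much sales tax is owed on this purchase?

Soccer ball $37.63: athletic equipment, under $75.00 → 0% → $0.00
Dish soap $5.03: everything else → 9.75% → $0.49
Extension cord $20.29: everything else → 9.75% → $1.98
Bike helmet $79.34: athletic equipment, $75.00 or more → 5.5% → $4.36
Jigsaw puzzle (1000 pc) $12.64: toys and games → 3.5% → $0.44
Card game $10.43: toys and games → 3.5% → $0.37
Pair of dumbbells (15 lb) $57.83: athletic equipment, under $75.00 → 0% → $0.00
Plush bear $38.46: toys and games → 3.5% → $1.35
Basketball $34.32: athletic equipment, under $75.00 → 0% → $0.00
Action figure $20.89: toys and games → 3.5% → $0.73
Building blocks set $58.06: toys and games → 3.5% → $2.03
Total tax = $0.49 + $1.98 + $4.36 + $0.44 + $0.37 + $1.35 + $0.73 + $2.03 = $11.75

$11.75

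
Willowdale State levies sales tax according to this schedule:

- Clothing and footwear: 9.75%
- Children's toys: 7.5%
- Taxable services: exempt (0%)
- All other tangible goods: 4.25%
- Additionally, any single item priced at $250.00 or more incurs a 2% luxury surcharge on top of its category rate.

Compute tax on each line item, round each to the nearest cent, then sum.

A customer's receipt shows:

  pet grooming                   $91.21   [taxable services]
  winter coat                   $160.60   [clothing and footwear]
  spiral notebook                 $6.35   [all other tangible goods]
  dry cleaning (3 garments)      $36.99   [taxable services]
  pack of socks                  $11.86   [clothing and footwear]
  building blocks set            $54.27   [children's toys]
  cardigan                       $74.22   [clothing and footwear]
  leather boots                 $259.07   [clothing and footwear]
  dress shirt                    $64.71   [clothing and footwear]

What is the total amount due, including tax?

$824.43

Pet grooming $91.21: taxable services → 0% → $0.00
Winter coat $160.60: clothing and footwear → 9.75% → $15.66
Spiral notebook $6.35: all other tangible goods → 4.25% → $0.27
Dry cleaning (3 garments) $36.99: taxable services → 0% → $0.00
Pack of socks $11.86: clothing and footwear → 9.75% → $1.16
Building blocks set $54.27: children's toys → 7.5% → $4.07
Cardigan $74.22: clothing and footwear → 9.75% → $7.24
Leather boots $259.07: clothing and footwear → 9.75% + 2% surcharge = 11.75% → $30.44
Dress shirt $64.71: clothing and footwear → 9.75% → $6.31
Subtotal = $759.28; tax = $65.15; total due = $824.43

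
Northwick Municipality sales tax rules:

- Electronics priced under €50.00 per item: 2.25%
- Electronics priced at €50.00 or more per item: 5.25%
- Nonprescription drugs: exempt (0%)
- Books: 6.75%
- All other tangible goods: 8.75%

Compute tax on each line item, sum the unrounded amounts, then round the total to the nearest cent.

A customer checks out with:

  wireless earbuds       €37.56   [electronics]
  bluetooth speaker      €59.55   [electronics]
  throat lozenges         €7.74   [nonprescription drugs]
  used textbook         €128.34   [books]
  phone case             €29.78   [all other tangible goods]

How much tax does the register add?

Wireless earbuds €37.56: electronics, under €50.00 → 2.25% → €0.8451
Bluetooth speaker €59.55: electronics, €50.00 or more → 5.25% → €3.126375
Throat lozenges €7.74: nonprescription drugs → 0% → €0.00
Used textbook €128.34: books → 6.75% → €8.66295
Phone case €29.78: all other tangible goods → 8.75% → €2.60575
Unrounded tax sum = €15.240175 → €15.24

€15.24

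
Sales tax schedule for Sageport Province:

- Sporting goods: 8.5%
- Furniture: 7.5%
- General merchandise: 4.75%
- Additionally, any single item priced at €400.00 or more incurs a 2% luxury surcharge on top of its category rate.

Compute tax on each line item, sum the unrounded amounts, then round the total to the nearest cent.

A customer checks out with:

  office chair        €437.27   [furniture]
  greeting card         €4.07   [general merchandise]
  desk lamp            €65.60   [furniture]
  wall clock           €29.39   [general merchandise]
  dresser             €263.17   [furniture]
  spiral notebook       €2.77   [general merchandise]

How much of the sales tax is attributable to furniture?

€66.20

Office chair €437.27: furniture → 7.5% + 2% surcharge = 9.5% → €41.54065
Desk lamp €65.60: furniture → 7.5% → €4.92
Dresser €263.17: furniture → 7.5% → €19.73775
Tax on furniture: unrounded sum = €66.1984 → €66.20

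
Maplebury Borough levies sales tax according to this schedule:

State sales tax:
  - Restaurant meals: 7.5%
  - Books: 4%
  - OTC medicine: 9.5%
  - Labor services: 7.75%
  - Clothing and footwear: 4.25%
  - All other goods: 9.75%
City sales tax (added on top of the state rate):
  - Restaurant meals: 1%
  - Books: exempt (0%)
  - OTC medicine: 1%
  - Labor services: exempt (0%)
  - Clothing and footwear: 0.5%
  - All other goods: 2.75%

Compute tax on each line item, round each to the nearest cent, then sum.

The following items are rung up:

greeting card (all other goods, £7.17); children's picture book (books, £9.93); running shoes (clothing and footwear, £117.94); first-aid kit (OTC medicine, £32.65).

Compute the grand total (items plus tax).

£178.02

Greeting card £7.17: all other goods → 9.75% + 2.75% city = 12.5% → £0.90
Children's picture book £9.93: books → 4% + 0% city = 4% → £0.40
Running shoes £117.94: clothing and footwear → 4.25% + 0.5% city = 4.75% → £5.60
First-aid kit £32.65: OTC medicine → 9.5% + 1% city = 10.5% → £3.43
Subtotal = £167.69; tax = £10.33; total due = £178.02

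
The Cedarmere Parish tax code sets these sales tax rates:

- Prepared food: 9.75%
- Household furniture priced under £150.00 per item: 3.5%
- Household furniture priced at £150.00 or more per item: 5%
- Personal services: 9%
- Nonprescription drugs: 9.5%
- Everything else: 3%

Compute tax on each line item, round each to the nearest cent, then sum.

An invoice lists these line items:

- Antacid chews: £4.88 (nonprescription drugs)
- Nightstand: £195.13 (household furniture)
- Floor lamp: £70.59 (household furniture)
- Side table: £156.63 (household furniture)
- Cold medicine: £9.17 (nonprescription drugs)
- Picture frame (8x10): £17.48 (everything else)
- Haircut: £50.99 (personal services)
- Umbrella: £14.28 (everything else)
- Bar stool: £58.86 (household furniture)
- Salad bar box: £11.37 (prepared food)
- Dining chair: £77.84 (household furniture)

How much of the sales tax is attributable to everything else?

£0.95

Picture frame (8x10) £17.48: everything else → 3% → £0.52
Umbrella £14.28: everything else → 3% → £0.43
Tax on everything else = £0.52 + £0.43 = £0.95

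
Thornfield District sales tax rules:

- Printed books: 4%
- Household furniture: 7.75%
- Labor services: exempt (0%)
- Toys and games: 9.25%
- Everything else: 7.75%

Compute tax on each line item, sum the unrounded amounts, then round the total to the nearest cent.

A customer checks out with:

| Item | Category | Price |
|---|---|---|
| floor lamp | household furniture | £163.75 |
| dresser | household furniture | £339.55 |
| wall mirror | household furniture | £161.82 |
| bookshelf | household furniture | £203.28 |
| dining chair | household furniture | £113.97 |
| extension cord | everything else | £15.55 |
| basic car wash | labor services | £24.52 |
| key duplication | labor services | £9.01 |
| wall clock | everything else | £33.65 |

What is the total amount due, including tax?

£1145.05

Floor lamp £163.75: household furniture → 7.75% → £12.690625
Dresser £339.55: household furniture → 7.75% → £26.315125
Wall mirror £161.82: household furniture → 7.75% → £12.54105
Bookshelf £203.28: household furniture → 7.75% → £15.7542
Dining chair £113.97: household furniture → 7.75% → £8.832675
Extension cord £15.55: everything else → 7.75% → £1.205125
Basic car wash £24.52: labor services → 0% → £0.00
Key duplication £9.01: labor services → 0% → £0.00
Wall clock £33.65: everything else → 7.75% → £2.607875
Subtotal = £1065.10; unrounded tax = £79.946675 → £79.95; total due = £1145.05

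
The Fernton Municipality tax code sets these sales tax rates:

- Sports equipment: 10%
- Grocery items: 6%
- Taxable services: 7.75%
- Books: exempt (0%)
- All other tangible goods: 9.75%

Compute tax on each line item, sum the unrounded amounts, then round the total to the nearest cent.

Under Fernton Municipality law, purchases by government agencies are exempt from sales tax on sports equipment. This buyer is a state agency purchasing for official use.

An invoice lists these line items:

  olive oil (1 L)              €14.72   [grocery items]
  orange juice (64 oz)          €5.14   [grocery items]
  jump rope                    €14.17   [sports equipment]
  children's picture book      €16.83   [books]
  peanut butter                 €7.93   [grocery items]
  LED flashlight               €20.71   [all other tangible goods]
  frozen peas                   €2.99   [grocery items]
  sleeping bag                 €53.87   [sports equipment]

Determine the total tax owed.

Olive oil (1 L) €14.72: grocery items → 6% → €0.8832
Orange juice (64 oz) €5.14: grocery items → 6% → €0.3084
Jump rope €14.17: sports equipment, buyer-exempt → 0% → €0.00
Children's picture book €16.83: books → 0% → €0.00
Peanut butter €7.93: grocery items → 6% → €0.4758
LED flashlight €20.71: all other tangible goods → 9.75% → €2.019225
Frozen peas €2.99: grocery items → 6% → €0.1794
Sleeping bag €53.87: sports equipment, buyer-exempt → 0% → €0.00
Unrounded tax sum = €3.866025 → €3.87

€3.87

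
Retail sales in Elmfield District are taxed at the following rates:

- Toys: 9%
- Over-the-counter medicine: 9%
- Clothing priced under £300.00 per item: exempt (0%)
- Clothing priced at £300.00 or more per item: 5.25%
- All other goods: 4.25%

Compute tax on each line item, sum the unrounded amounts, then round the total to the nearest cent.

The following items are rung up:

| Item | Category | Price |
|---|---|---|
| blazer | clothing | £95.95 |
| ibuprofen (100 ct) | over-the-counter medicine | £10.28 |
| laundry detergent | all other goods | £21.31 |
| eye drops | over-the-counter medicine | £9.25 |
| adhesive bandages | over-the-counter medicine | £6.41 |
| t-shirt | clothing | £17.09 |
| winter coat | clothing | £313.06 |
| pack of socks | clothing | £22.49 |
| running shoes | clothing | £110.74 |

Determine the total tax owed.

£19.68

Blazer £95.95: clothing, under £300.00 → 0% → £0.00
Ibuprofen (100 ct) £10.28: over-the-counter medicine → 9% → £0.9252
Laundry detergent £21.31: all other goods → 4.25% → £0.905675
Eye drops £9.25: over-the-counter medicine → 9% → £0.8325
Adhesive bandages £6.41: over-the-counter medicine → 9% → £0.5769
T-shirt £17.09: clothing, under £300.00 → 0% → £0.00
Winter coat £313.06: clothing, £300.00 or more → 5.25% → £16.43565
Pack of socks £22.49: clothing, under £300.00 → 0% → £0.00
Running shoes £110.74: clothing, under £300.00 → 0% → £0.00
Unrounded tax sum = £19.675925 → £19.68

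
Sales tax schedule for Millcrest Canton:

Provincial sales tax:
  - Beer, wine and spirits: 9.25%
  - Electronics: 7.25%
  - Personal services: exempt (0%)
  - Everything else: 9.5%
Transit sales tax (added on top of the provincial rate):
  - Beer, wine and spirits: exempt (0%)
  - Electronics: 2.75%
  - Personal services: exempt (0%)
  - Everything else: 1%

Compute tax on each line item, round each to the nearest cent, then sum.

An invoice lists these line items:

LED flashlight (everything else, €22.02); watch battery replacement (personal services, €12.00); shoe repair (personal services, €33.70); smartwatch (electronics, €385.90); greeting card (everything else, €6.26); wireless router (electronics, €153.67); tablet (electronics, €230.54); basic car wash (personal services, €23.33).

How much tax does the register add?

LED flashlight €22.02: everything else → 9.5% + 1% transit = 10.5% → €2.31
Watch battery replacement €12.00: personal services → 0% + 0% transit = 0% → €0.00
Shoe repair €33.70: personal services → 0% + 0% transit = 0% → €0.00
Smartwatch €385.90: electronics → 7.25% + 2.75% transit = 10% → €38.59
Greeting card €6.26: everything else → 9.5% + 1% transit = 10.5% → €0.66
Wireless router €153.67: electronics → 7.25% + 2.75% transit = 10% → €15.37
Tablet €230.54: electronics → 7.25% + 2.75% transit = 10% → €23.05
Basic car wash €23.33: personal services → 0% + 0% transit = 0% → €0.00
Total tax = €2.31 + €38.59 + €0.66 + €15.37 + €23.05 = €79.98

€79.98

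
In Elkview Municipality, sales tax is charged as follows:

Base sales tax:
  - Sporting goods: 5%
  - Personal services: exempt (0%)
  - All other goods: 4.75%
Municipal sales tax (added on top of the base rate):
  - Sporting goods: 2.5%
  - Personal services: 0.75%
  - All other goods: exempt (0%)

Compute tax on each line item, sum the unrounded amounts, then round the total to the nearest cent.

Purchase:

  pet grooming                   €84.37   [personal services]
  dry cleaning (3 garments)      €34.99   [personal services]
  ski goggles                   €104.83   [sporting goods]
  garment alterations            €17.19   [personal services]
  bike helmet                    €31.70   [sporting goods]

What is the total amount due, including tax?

Pet grooming €84.37: personal services → 0% + 0.75% municipal = 0.75% → €0.632775
Dry cleaning (3 garments) €34.99: personal services → 0% + 0.75% municipal = 0.75% → €0.262425
Ski goggles €104.83: sporting goods → 5% + 2.5% municipal = 7.5% → €7.86225
Garment alterations €17.19: personal services → 0% + 0.75% municipal = 0.75% → €0.128925
Bike helmet €31.70: sporting goods → 5% + 2.5% municipal = 7.5% → €2.3775
Subtotal = €273.08; unrounded tax = €11.263875 → €11.26; total due = €284.34

€284.34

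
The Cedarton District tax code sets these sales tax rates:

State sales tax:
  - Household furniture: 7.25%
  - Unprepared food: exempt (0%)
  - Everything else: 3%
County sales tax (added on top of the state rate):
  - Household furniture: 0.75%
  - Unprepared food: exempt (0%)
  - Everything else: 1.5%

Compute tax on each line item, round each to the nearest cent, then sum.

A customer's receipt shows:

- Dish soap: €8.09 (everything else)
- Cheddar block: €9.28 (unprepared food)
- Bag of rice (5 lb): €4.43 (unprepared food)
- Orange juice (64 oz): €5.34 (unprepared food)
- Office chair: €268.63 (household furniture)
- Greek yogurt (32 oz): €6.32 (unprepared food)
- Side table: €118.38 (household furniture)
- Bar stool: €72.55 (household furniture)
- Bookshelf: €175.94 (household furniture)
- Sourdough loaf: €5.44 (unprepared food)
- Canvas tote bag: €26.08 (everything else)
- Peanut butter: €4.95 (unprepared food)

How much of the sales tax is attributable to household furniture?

€50.84

Office chair €268.63: household furniture → 7.25% + 0.75% county = 8% → €21.49
Side table €118.38: household furniture → 7.25% + 0.75% county = 8% → €9.47
Bar stool €72.55: household furniture → 7.25% + 0.75% county = 8% → €5.80
Bookshelf €175.94: household furniture → 7.25% + 0.75% county = 8% → €14.08
Tax on household furniture = €21.49 + €9.47 + €5.80 + €14.08 = €50.84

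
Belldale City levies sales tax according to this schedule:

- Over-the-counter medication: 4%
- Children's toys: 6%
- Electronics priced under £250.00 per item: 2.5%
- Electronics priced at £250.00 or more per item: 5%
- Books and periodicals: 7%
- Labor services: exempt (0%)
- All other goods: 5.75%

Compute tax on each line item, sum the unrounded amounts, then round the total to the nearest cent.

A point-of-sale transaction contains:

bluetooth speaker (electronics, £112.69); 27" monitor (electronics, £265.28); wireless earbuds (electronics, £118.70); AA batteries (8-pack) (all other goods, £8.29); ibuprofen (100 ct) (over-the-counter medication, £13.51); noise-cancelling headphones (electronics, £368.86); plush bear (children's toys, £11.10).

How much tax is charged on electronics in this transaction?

Bluetooth speaker £112.69: electronics, under £250.00 → 2.5% → £2.81725
27" monitor £265.28: electronics, £250.00 or more → 5% → £13.264
Wireless earbuds £118.70: electronics, under £250.00 → 2.5% → £2.9675
Noise-cancelling headphones £368.86: electronics, £250.00 or more → 5% → £18.443
Tax on electronics: unrounded sum = £37.49175 → £37.49

£37.49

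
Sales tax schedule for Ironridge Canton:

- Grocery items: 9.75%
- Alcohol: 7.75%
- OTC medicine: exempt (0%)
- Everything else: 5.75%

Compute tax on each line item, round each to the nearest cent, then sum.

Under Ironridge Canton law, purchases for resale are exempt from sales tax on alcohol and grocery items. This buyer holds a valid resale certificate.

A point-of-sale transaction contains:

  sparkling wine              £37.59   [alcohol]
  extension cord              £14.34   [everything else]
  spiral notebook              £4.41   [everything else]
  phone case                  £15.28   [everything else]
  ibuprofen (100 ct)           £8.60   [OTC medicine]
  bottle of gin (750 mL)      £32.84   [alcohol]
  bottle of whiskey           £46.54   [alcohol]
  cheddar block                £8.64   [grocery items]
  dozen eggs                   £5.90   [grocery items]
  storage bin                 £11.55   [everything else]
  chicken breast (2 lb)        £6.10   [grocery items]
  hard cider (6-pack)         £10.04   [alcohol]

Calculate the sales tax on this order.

£2.61

Sparkling wine £37.59: alcohol, buyer-exempt → 0% → £0.00
Extension cord £14.34: everything else → 5.75% → £0.82
Spiral notebook £4.41: everything else → 5.75% → £0.25
Phone case £15.28: everything else → 5.75% → £0.88
Ibuprofen (100 ct) £8.60: OTC medicine → 0% → £0.00
Bottle of gin (750 mL) £32.84: alcohol, buyer-exempt → 0% → £0.00
Bottle of whiskey £46.54: alcohol, buyer-exempt → 0% → £0.00
Cheddar block £8.64: grocery items, buyer-exempt → 0% → £0.00
Dozen eggs £5.90: grocery items, buyer-exempt → 0% → £0.00
Storage bin £11.55: everything else → 5.75% → £0.66
Chicken breast (2 lb) £6.10: grocery items, buyer-exempt → 0% → £0.00
Hard cider (6-pack) £10.04: alcohol, buyer-exempt → 0% → £0.00
Total tax = £0.82 + £0.25 + £0.88 + £0.66 = £2.61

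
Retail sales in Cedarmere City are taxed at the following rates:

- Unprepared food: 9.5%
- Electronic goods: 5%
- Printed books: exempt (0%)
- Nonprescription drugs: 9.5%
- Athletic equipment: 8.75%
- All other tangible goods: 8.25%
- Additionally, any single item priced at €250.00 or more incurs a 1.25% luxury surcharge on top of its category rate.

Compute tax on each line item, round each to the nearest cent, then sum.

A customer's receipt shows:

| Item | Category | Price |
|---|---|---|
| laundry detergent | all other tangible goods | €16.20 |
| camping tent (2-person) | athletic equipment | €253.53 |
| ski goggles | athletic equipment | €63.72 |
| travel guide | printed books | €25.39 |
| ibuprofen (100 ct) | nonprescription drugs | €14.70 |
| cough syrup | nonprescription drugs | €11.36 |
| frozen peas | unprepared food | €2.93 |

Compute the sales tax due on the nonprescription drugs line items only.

€2.48

Ibuprofen (100 ct) €14.70: nonprescription drugs → 9.5% → €1.40
Cough syrup €11.36: nonprescription drugs → 9.5% → €1.08
Tax on nonprescription drugs = €1.40 + €1.08 = €2.48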